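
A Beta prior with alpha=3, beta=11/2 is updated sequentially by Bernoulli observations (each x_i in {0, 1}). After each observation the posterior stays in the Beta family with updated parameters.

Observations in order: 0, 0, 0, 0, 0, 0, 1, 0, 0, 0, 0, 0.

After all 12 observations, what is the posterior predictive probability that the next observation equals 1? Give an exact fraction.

8/41

obs 1: x=0 → posterior Beta(3, 13/2)
obs 2: x=0 → posterior Beta(3, 15/2)
obs 3: x=0 → posterior Beta(3, 17/2)
obs 4: x=0 → posterior Beta(3, 19/2)
obs 5: x=0 → posterior Beta(3, 21/2)
obs 6: x=0 → posterior Beta(3, 23/2)
obs 7: x=1 → posterior Beta(4, 23/2)
obs 8: x=0 → posterior Beta(4, 25/2)
obs 9: x=0 → posterior Beta(4, 27/2)
obs 10: x=0 → posterior Beta(4, 29/2)
obs 11: x=0 → posterior Beta(4, 31/2)
obs 12: x=0 → posterior Beta(4, 33/2)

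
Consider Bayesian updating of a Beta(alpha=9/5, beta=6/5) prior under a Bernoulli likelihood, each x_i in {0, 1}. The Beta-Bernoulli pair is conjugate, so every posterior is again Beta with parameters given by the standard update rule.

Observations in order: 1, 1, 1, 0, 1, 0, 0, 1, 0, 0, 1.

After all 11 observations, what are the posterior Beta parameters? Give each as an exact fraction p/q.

obs 1: x=1 → posterior Beta(14/5, 6/5)
obs 2: x=1 → posterior Beta(19/5, 6/5)
obs 3: x=1 → posterior Beta(24/5, 6/5)
obs 4: x=0 → posterior Beta(24/5, 11/5)
obs 5: x=1 → posterior Beta(29/5, 11/5)
obs 6: x=0 → posterior Beta(29/5, 16/5)
obs 7: x=0 → posterior Beta(29/5, 21/5)
obs 8: x=1 → posterior Beta(34/5, 21/5)
obs 9: x=0 → posterior Beta(34/5, 26/5)
obs 10: x=0 → posterior Beta(34/5, 31/5)
obs 11: x=1 → posterior Beta(39/5, 31/5)

alpha=39/5, beta=31/5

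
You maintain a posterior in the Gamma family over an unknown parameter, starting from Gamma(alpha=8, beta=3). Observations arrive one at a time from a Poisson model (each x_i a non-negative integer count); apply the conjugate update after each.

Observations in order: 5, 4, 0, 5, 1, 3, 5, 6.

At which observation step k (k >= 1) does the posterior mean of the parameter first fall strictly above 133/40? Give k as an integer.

k = 2

obs 1: x=5 → posterior Gamma(13, 4)
obs 2: x=4 → posterior Gamma(17, 5)
obs 3: x=0 → posterior Gamma(17, 6)
obs 4: x=5 → posterior Gamma(22, 7)
obs 5: x=1 → posterior Gamma(23, 8)
obs 6: x=3 → posterior Gamma(26, 9)
obs 7: x=5 → posterior Gamma(31, 10)
obs 8: x=6 → posterior Gamma(37, 11)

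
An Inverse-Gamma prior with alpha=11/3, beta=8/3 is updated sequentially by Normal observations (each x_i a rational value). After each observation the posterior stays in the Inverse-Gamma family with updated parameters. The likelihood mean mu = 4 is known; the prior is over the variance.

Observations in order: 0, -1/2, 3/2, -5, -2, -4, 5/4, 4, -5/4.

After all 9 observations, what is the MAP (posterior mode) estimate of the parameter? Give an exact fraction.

1267/88

obs 1: x=0 → posterior Inverse-Gamma(25/6, 32/3)
obs 2: x=-1/2 → posterior Inverse-Gamma(14/3, 499/24)
obs 3: x=3/2 → posterior Inverse-Gamma(31/6, 287/12)
obs 4: x=-5 → posterior Inverse-Gamma(17/3, 773/12)
obs 5: x=-2 → posterior Inverse-Gamma(37/6, 989/12)
obs 6: x=-4 → posterior Inverse-Gamma(20/3, 1373/12)
obs 7: x=5/4 → posterior Inverse-Gamma(43/6, 11347/96)
obs 8: x=4 → posterior Inverse-Gamma(23/3, 11347/96)
obs 9: x=-5/4 → posterior Inverse-Gamma(49/6, 6335/48)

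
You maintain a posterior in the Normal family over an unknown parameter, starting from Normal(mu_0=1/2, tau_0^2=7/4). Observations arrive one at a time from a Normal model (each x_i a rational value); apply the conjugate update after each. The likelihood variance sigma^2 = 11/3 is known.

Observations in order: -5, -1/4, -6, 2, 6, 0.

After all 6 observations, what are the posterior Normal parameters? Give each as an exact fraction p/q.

mu_0=-37/136, tau_0^2=77/170

obs 1: x=-5 → posterior Normal(-83/65, 77/65)
obs 2: x=-1/4 → posterior Normal(-353/344, 77/86)
obs 3: x=-6 → posterior Normal(-857/428, 77/107)
obs 4: x=2 → posterior Normal(-689/512, 77/128)
obs 5: x=6 → posterior Normal(-185/596, 77/149)
obs 6: x=0 → posterior Normal(-37/136, 77/170)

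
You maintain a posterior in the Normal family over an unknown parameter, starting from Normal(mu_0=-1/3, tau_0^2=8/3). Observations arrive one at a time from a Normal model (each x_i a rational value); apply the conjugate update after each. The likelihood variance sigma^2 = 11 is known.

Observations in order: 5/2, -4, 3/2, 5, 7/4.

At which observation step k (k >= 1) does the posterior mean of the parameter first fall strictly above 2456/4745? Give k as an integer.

k = 5

obs 1: x=5/2 → posterior Normal(9/41, 88/41)
obs 2: x=-4 → posterior Normal(-23/49, 88/49)
obs 3: x=3/2 → posterior Normal(-11/57, 88/57)
obs 4: x=5 → posterior Normal(29/65, 88/65)
obs 5: x=7/4 → posterior Normal(43/73, 88/73)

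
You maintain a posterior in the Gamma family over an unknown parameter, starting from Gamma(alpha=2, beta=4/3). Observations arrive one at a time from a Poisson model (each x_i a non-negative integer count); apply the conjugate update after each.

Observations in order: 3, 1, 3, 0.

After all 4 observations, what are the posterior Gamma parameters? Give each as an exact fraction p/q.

alpha=9, beta=16/3

obs 1: x=3 → posterior Gamma(5, 7/3)
obs 2: x=1 → posterior Gamma(6, 10/3)
obs 3: x=3 → posterior Gamma(9, 13/3)
obs 4: x=0 → posterior Gamma(9, 16/3)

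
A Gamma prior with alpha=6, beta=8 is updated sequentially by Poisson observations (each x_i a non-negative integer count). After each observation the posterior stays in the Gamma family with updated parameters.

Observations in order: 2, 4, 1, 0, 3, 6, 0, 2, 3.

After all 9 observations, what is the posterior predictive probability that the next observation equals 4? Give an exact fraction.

obs 1: x=2 → posterior Gamma(8, 9)
obs 2: x=4 → posterior Gamma(12, 10)
obs 3: x=1 → posterior Gamma(13, 11)
obs 4: x=0 → posterior Gamma(13, 12)
obs 5: x=3 → posterior Gamma(16, 13)
obs 6: x=6 → posterior Gamma(22, 14)
obs 7: x=0 → posterior Gamma(22, 15)
obs 8: x=2 → posterior Gamma(24, 16)
obs 9: x=3 → posterior Gamma(27, 17)

1692726992001218611826238763326705095/30344773071935560237195809852191932416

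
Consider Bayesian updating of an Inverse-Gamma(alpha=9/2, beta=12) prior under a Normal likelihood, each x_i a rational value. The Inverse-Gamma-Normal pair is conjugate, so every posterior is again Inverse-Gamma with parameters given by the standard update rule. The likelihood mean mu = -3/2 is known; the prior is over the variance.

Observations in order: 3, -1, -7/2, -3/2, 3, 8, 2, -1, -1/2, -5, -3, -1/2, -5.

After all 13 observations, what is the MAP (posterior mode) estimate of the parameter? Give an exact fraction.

267/32

obs 1: x=3 → posterior Inverse-Gamma(5, 177/8)
obs 2: x=-1 → posterior Inverse-Gamma(11/2, 89/4)
obs 3: x=-7/2 → posterior Inverse-Gamma(6, 97/4)
obs 4: x=-3/2 → posterior Inverse-Gamma(13/2, 97/4)
obs 5: x=3 → posterior Inverse-Gamma(7, 275/8)
obs 6: x=8 → posterior Inverse-Gamma(15/2, 159/2)
obs 7: x=2 → posterior Inverse-Gamma(8, 685/8)
obs 8: x=-1 → posterior Inverse-Gamma(17/2, 343/4)
obs 9: x=-1/2 → posterior Inverse-Gamma(9, 345/4)
obs 10: x=-5 → posterior Inverse-Gamma(19/2, 739/8)
obs 11: x=-3 → posterior Inverse-Gamma(10, 187/2)
obs 12: x=-1/2 → posterior Inverse-Gamma(21/2, 94)
obs 13: x=-5 → posterior Inverse-Gamma(11, 801/8)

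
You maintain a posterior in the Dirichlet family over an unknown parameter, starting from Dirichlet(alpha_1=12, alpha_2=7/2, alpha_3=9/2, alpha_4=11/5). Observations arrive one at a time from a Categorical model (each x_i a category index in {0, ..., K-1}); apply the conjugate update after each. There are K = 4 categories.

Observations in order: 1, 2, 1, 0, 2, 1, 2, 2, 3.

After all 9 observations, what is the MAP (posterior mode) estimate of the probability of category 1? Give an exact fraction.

55/272

obs 1: x=1 → posterior Dirichlet(12, 9/2, 9/2, 11/5)
obs 2: x=2 → posterior Dirichlet(12, 9/2, 11/2, 11/5)
obs 3: x=1 → posterior Dirichlet(12, 11/2, 11/2, 11/5)
obs 4: x=0 → posterior Dirichlet(13, 11/2, 11/2, 11/5)
obs 5: x=2 → posterior Dirichlet(13, 11/2, 13/2, 11/5)
obs 6: x=1 → posterior Dirichlet(13, 13/2, 13/2, 11/5)
obs 7: x=2 → posterior Dirichlet(13, 13/2, 15/2, 11/5)
obs 8: x=2 → posterior Dirichlet(13, 13/2, 17/2, 11/5)
obs 9: x=3 → posterior Dirichlet(13, 13/2, 17/2, 16/5)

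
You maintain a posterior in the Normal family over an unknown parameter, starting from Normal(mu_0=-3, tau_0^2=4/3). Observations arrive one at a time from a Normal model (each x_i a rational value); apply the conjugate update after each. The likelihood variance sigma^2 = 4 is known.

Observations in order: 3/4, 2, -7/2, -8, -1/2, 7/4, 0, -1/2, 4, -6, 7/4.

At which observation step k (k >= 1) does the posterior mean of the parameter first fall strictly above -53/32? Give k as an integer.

obs 1: x=3/4 → posterior Normal(-33/16, 1)
obs 2: x=2 → posterior Normal(-5/4, 4/5)
obs 3: x=-7/2 → posterior Normal(-13/8, 2/3)
obs 4: x=-8 → posterior Normal(-71/28, 4/7)
obs 5: x=-1/2 → posterior Normal(-73/32, 1/2)
obs 6: x=7/4 → posterior Normal(-11/6, 4/9)
obs 7: x=0 → posterior Normal(-33/20, 2/5)
obs 8: x=-1/2 → posterior Normal(-17/11, 4/11)
obs 9: x=4 → posterior Normal(-13/12, 1/3)
obs 10: x=-6 → posterior Normal(-19/13, 4/13)
obs 11: x=7/4 → posterior Normal(-69/56, 2/7)

k = 2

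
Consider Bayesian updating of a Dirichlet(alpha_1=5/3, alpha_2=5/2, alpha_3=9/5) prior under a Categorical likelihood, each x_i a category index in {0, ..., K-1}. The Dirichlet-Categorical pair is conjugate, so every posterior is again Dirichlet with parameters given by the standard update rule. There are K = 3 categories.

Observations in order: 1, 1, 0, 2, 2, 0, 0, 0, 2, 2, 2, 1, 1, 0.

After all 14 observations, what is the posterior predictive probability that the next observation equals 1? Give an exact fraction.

195/599

obs 1: x=1 → posterior Dirichlet(5/3, 7/2, 9/5)
obs 2: x=1 → posterior Dirichlet(5/3, 9/2, 9/5)
obs 3: x=0 → posterior Dirichlet(8/3, 9/2, 9/5)
obs 4: x=2 → posterior Dirichlet(8/3, 9/2, 14/5)
obs 5: x=2 → posterior Dirichlet(8/3, 9/2, 19/5)
obs 6: x=0 → posterior Dirichlet(11/3, 9/2, 19/5)
obs 7: x=0 → posterior Dirichlet(14/3, 9/2, 19/5)
obs 8: x=0 → posterior Dirichlet(17/3, 9/2, 19/5)
obs 9: x=2 → posterior Dirichlet(17/3, 9/2, 24/5)
obs 10: x=2 → posterior Dirichlet(17/3, 9/2, 29/5)
obs 11: x=2 → posterior Dirichlet(17/3, 9/2, 34/5)
obs 12: x=1 → posterior Dirichlet(17/3, 11/2, 34/5)
obs 13: x=1 → posterior Dirichlet(17/3, 13/2, 34/5)
obs 14: x=0 → posterior Dirichlet(20/3, 13/2, 34/5)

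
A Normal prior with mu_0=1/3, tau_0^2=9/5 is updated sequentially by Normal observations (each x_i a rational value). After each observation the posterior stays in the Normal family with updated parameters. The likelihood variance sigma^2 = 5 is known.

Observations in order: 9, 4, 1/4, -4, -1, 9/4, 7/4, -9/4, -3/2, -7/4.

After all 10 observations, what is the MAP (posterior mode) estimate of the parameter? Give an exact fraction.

829/1380

obs 1: x=9 → posterior Normal(134/51, 45/34)
obs 2: x=4 → posterior Normal(376/129, 45/43)
obs 3: x=1/4 → posterior Normal(1531/624, 45/52)
obs 4: x=-4 → posterior Normal(1099/732, 45/61)
obs 5: x=-1 → posterior Normal(991/840, 9/14)
obs 6: x=9/4 → posterior Normal(617/474, 45/79)
obs 7: x=7/4 → posterior Normal(1423/1056, 45/88)
obs 8: x=-9/4 → posterior Normal(295/291, 45/97)
obs 9: x=-3/2 → posterior Normal(509/636, 45/106)
obs 10: x=-7/4 → posterior Normal(829/1380, 9/23)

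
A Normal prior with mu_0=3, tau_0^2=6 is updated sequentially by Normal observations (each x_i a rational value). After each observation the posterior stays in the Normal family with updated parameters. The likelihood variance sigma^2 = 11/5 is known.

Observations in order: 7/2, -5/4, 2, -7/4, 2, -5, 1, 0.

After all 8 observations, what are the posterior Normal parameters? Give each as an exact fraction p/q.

obs 1: x=7/2 → posterior Normal(138/41, 66/41)
obs 2: x=-5/4 → posterior Normal(201/142, 66/71)
obs 3: x=2 → posterior Normal(321/202, 66/101)
obs 4: x=-7/4 → posterior Normal(108/131, 66/131)
obs 5: x=2 → posterior Normal(24/23, 66/161)
obs 6: x=-5 → posterior Normal(18/191, 66/191)
obs 7: x=1 → posterior Normal(48/221, 66/221)
obs 8: x=0 → posterior Normal(48/251, 66/251)

mu_0=48/251, tau_0^2=66/251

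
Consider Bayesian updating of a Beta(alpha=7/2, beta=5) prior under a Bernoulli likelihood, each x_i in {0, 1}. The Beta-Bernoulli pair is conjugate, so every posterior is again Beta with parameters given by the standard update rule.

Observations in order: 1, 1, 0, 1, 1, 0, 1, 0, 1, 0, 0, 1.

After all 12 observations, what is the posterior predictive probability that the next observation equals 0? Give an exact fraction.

obs 1: x=1 → posterior Beta(9/2, 5)
obs 2: x=1 → posterior Beta(11/2, 5)
obs 3: x=0 → posterior Beta(11/2, 6)
obs 4: x=1 → posterior Beta(13/2, 6)
obs 5: x=1 → posterior Beta(15/2, 6)
obs 6: x=0 → posterior Beta(15/2, 7)
obs 7: x=1 → posterior Beta(17/2, 7)
obs 8: x=0 → posterior Beta(17/2, 8)
obs 9: x=1 → posterior Beta(19/2, 8)
obs 10: x=0 → posterior Beta(19/2, 9)
obs 11: x=0 → posterior Beta(19/2, 10)
obs 12: x=1 → posterior Beta(21/2, 10)

20/41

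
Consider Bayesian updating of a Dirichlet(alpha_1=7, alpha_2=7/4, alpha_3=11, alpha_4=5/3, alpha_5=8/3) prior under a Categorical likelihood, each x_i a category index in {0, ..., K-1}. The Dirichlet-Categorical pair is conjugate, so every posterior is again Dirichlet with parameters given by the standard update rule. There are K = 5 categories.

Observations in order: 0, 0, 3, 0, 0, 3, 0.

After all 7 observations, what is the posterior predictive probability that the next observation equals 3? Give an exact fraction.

obs 1: x=0 → posterior Dirichlet(8, 7/4, 11, 5/3, 8/3)
obs 2: x=0 → posterior Dirichlet(9, 7/4, 11, 5/3, 8/3)
obs 3: x=3 → posterior Dirichlet(9, 7/4, 11, 8/3, 8/3)
obs 4: x=0 → posterior Dirichlet(10, 7/4, 11, 8/3, 8/3)
obs 5: x=0 → posterior Dirichlet(11, 7/4, 11, 8/3, 8/3)
obs 6: x=3 → posterior Dirichlet(11, 7/4, 11, 11/3, 8/3)
obs 7: x=0 → posterior Dirichlet(12, 7/4, 11, 11/3, 8/3)

44/373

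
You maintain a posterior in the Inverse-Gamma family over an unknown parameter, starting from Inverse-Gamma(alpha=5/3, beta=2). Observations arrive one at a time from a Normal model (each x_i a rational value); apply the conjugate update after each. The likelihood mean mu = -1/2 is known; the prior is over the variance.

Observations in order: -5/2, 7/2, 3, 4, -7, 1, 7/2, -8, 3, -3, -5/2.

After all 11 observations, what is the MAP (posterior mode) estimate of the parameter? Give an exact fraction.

2349/196

obs 1: x=-5/2 → posterior Inverse-Gamma(13/6, 4)
obs 2: x=7/2 → posterior Inverse-Gamma(8/3, 12)
obs 3: x=3 → posterior Inverse-Gamma(19/6, 145/8)
obs 4: x=4 → posterior Inverse-Gamma(11/3, 113/4)
obs 5: x=-7 → posterior Inverse-Gamma(25/6, 395/8)
obs 6: x=1 → posterior Inverse-Gamma(14/3, 101/2)
obs 7: x=7/2 → posterior Inverse-Gamma(31/6, 117/2)
obs 8: x=-8 → posterior Inverse-Gamma(17/3, 693/8)
obs 9: x=3 → posterior Inverse-Gamma(37/6, 371/4)
obs 10: x=-3 → posterior Inverse-Gamma(20/3, 767/8)
obs 11: x=-5/2 → posterior Inverse-Gamma(43/6, 783/8)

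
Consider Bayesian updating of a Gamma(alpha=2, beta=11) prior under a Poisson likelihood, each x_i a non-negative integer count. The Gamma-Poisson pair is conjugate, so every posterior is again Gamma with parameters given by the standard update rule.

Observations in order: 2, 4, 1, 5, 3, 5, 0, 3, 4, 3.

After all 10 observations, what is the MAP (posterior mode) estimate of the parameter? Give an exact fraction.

obs 1: x=2 → posterior Gamma(4, 12)
obs 2: x=4 → posterior Gamma(8, 13)
obs 3: x=1 → posterior Gamma(9, 14)
obs 4: x=5 → posterior Gamma(14, 15)
obs 5: x=3 → posterior Gamma(17, 16)
obs 6: x=5 → posterior Gamma(22, 17)
obs 7: x=0 → posterior Gamma(22, 18)
obs 8: x=3 → posterior Gamma(25, 19)
obs 9: x=4 → posterior Gamma(29, 20)
obs 10: x=3 → posterior Gamma(32, 21)

31/21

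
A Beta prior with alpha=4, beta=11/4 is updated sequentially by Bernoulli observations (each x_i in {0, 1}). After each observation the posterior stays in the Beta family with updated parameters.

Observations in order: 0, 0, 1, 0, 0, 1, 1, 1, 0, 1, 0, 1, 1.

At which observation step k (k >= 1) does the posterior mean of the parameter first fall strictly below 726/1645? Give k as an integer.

obs 1: x=0 → posterior Beta(4, 15/4)
obs 2: x=0 → posterior Beta(4, 19/4)
obs 3: x=1 → posterior Beta(5, 19/4)
obs 4: x=0 → posterior Beta(5, 23/4)
obs 5: x=0 → posterior Beta(5, 27/4)
obs 6: x=1 → posterior Beta(6, 27/4)
obs 7: x=1 → posterior Beta(7, 27/4)
obs 8: x=1 → posterior Beta(8, 27/4)
obs 9: x=0 → posterior Beta(8, 31/4)
obs 10: x=1 → posterior Beta(9, 31/4)
obs 11: x=0 → posterior Beta(9, 35/4)
obs 12: x=1 → posterior Beta(10, 35/4)
obs 13: x=1 → posterior Beta(11, 35/4)

k = 5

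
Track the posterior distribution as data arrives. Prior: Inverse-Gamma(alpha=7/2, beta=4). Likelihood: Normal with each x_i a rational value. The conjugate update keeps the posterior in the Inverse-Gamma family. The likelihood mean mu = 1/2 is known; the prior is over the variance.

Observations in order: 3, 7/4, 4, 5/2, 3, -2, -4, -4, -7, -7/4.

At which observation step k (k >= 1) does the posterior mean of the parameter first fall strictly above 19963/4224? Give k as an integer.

k = 7

obs 1: x=3 → posterior Inverse-Gamma(4, 57/8)
obs 2: x=7/4 → posterior Inverse-Gamma(9/2, 253/32)
obs 3: x=4 → posterior Inverse-Gamma(5, 449/32)
obs 4: x=5/2 → posterior Inverse-Gamma(11/2, 513/32)
obs 5: x=3 → posterior Inverse-Gamma(6, 613/32)
obs 6: x=-2 → posterior Inverse-Gamma(13/2, 713/32)
obs 7: x=-4 → posterior Inverse-Gamma(7, 1037/32)
obs 8: x=-4 → posterior Inverse-Gamma(15/2, 1361/32)
obs 9: x=-7 → posterior Inverse-Gamma(8, 2261/32)
obs 10: x=-7/4 → posterior Inverse-Gamma(17/2, 1171/16)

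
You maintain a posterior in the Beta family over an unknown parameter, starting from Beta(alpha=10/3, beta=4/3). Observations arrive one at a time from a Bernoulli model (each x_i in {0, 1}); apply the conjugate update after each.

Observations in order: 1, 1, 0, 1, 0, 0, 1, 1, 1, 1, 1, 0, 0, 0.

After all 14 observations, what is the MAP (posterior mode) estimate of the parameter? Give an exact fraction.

obs 1: x=1 → posterior Beta(13/3, 4/3)
obs 2: x=1 → posterior Beta(16/3, 4/3)
obs 3: x=0 → posterior Beta(16/3, 7/3)
obs 4: x=1 → posterior Beta(19/3, 7/3)
obs 5: x=0 → posterior Beta(19/3, 10/3)
obs 6: x=0 → posterior Beta(19/3, 13/3)
obs 7: x=1 → posterior Beta(22/3, 13/3)
obs 8: x=1 → posterior Beta(25/3, 13/3)
obs 9: x=1 → posterior Beta(28/3, 13/3)
obs 10: x=1 → posterior Beta(31/3, 13/3)
obs 11: x=1 → posterior Beta(34/3, 13/3)
obs 12: x=0 → posterior Beta(34/3, 16/3)
obs 13: x=0 → posterior Beta(34/3, 19/3)
obs 14: x=0 → posterior Beta(34/3, 22/3)

31/50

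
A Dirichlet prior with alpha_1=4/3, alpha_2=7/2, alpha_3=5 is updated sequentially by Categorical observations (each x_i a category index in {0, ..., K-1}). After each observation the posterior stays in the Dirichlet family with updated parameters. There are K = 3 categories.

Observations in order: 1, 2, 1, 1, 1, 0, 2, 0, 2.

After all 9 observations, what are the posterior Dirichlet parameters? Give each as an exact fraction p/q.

alpha_1=10/3, alpha_2=15/2, alpha_3=8

obs 1: x=1 → posterior Dirichlet(4/3, 9/2, 5)
obs 2: x=2 → posterior Dirichlet(4/3, 9/2, 6)
obs 3: x=1 → posterior Dirichlet(4/3, 11/2, 6)
obs 4: x=1 → posterior Dirichlet(4/3, 13/2, 6)
obs 5: x=1 → posterior Dirichlet(4/3, 15/2, 6)
obs 6: x=0 → posterior Dirichlet(7/3, 15/2, 6)
obs 7: x=2 → posterior Dirichlet(7/3, 15/2, 7)
obs 8: x=0 → posterior Dirichlet(10/3, 15/2, 7)
obs 9: x=2 → posterior Dirichlet(10/3, 15/2, 8)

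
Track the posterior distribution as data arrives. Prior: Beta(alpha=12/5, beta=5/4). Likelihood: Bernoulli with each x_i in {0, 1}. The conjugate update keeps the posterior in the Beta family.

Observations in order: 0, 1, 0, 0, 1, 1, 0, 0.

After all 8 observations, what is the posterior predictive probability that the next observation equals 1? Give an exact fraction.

108/233

obs 1: x=0 → posterior Beta(12/5, 9/4)
obs 2: x=1 → posterior Beta(17/5, 9/4)
obs 3: x=0 → posterior Beta(17/5, 13/4)
obs 4: x=0 → posterior Beta(17/5, 17/4)
obs 5: x=1 → posterior Beta(22/5, 17/4)
obs 6: x=1 → posterior Beta(27/5, 17/4)
obs 7: x=0 → posterior Beta(27/5, 21/4)
obs 8: x=0 → posterior Beta(27/5, 25/4)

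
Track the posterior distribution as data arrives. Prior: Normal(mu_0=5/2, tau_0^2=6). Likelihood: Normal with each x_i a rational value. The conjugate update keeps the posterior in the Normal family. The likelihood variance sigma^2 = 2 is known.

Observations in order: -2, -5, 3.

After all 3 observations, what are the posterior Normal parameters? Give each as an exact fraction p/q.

obs 1: x=-2 → posterior Normal(-7/8, 3/2)
obs 2: x=-5 → posterior Normal(-37/14, 6/7)
obs 3: x=3 → posterior Normal(-19/20, 3/5)

mu_0=-19/20, tau_0^2=3/5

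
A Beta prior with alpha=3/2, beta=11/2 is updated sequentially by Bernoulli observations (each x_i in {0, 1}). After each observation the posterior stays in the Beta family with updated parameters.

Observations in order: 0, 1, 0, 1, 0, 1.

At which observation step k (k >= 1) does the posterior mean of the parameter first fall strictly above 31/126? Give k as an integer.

k = 2

obs 1: x=0 → posterior Beta(3/2, 13/2)
obs 2: x=1 → posterior Beta(5/2, 13/2)
obs 3: x=0 → posterior Beta(5/2, 15/2)
obs 4: x=1 → posterior Beta(7/2, 15/2)
obs 5: x=0 → posterior Beta(7/2, 17/2)
obs 6: x=1 → posterior Beta(9/2, 17/2)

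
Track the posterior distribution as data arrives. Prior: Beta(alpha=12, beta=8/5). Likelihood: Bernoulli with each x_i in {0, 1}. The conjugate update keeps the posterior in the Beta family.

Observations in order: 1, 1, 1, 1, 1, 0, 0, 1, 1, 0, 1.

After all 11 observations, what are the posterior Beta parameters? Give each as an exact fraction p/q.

alpha=20, beta=23/5

obs 1: x=1 → posterior Beta(13, 8/5)
obs 2: x=1 → posterior Beta(14, 8/5)
obs 3: x=1 → posterior Beta(15, 8/5)
obs 4: x=1 → posterior Beta(16, 8/5)
obs 5: x=1 → posterior Beta(17, 8/5)
obs 6: x=0 → posterior Beta(17, 13/5)
obs 7: x=0 → posterior Beta(17, 18/5)
obs 8: x=1 → posterior Beta(18, 18/5)
obs 9: x=1 → posterior Beta(19, 18/5)
obs 10: x=0 → posterior Beta(19, 23/5)
obs 11: x=1 → posterior Beta(20, 23/5)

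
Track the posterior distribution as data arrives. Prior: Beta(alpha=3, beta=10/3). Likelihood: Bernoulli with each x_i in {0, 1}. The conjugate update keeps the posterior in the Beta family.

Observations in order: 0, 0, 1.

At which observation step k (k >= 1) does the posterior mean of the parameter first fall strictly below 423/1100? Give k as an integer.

k = 2

obs 1: x=0 → posterior Beta(3, 13/3)
obs 2: x=0 → posterior Beta(3, 16/3)
obs 3: x=1 → posterior Beta(4, 16/3)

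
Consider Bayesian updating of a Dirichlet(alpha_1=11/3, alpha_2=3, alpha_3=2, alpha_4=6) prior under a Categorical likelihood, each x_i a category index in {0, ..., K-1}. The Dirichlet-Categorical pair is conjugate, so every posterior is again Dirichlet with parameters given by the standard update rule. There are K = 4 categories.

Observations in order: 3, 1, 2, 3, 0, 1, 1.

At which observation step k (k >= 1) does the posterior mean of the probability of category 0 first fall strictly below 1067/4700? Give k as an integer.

k = 2

obs 1: x=3 → posterior Dirichlet(11/3, 3, 2, 7)
obs 2: x=1 → posterior Dirichlet(11/3, 4, 2, 7)
obs 3: x=2 → posterior Dirichlet(11/3, 4, 3, 7)
obs 4: x=3 → posterior Dirichlet(11/3, 4, 3, 8)
obs 5: x=0 → posterior Dirichlet(14/3, 4, 3, 8)
obs 6: x=1 → posterior Dirichlet(14/3, 5, 3, 8)
obs 7: x=1 → posterior Dirichlet(14/3, 6, 3, 8)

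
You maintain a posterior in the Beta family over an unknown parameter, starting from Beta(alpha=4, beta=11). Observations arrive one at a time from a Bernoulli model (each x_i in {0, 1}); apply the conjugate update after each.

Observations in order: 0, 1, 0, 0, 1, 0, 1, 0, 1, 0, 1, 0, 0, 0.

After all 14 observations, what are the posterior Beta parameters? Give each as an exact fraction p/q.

alpha=9, beta=20

obs 1: x=0 → posterior Beta(4, 12)
obs 2: x=1 → posterior Beta(5, 12)
obs 3: x=0 → posterior Beta(5, 13)
obs 4: x=0 → posterior Beta(5, 14)
obs 5: x=1 → posterior Beta(6, 14)
obs 6: x=0 → posterior Beta(6, 15)
obs 7: x=1 → posterior Beta(7, 15)
obs 8: x=0 → posterior Beta(7, 16)
obs 9: x=1 → posterior Beta(8, 16)
obs 10: x=0 → posterior Beta(8, 17)
obs 11: x=1 → posterior Beta(9, 17)
obs 12: x=0 → posterior Beta(9, 18)
obs 13: x=0 → posterior Beta(9, 19)
obs 14: x=0 → posterior Beta(9, 20)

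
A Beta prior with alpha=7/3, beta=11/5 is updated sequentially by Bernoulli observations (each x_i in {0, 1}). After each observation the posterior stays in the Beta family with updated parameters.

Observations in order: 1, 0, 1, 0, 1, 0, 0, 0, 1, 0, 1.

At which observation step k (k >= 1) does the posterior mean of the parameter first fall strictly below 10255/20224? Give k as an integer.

obs 1: x=1 → posterior Beta(10/3, 11/5)
obs 2: x=0 → posterior Beta(10/3, 16/5)
obs 3: x=1 → posterior Beta(13/3, 16/5)
obs 4: x=0 → posterior Beta(13/3, 21/5)
obs 5: x=1 → posterior Beta(16/3, 21/5)
obs 6: x=0 → posterior Beta(16/3, 26/5)
obs 7: x=0 → posterior Beta(16/3, 31/5)
obs 8: x=0 → posterior Beta(16/3, 36/5)
obs 9: x=1 → posterior Beta(19/3, 36/5)
obs 10: x=0 → posterior Beta(19/3, 41/5)
obs 11: x=1 → posterior Beta(22/3, 41/5)

k = 6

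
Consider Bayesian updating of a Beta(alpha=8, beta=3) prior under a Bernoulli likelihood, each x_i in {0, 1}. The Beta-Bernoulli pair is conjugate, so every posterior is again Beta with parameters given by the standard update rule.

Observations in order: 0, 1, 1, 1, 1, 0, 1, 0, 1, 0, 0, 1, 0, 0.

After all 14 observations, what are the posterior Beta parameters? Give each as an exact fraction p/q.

alpha=15, beta=10

obs 1: x=0 → posterior Beta(8, 4)
obs 2: x=1 → posterior Beta(9, 4)
obs 3: x=1 → posterior Beta(10, 4)
obs 4: x=1 → posterior Beta(11, 4)
obs 5: x=1 → posterior Beta(12, 4)
obs 6: x=0 → posterior Beta(12, 5)
obs 7: x=1 → posterior Beta(13, 5)
obs 8: x=0 → posterior Beta(13, 6)
obs 9: x=1 → posterior Beta(14, 6)
obs 10: x=0 → posterior Beta(14, 7)
obs 11: x=0 → posterior Beta(14, 8)
obs 12: x=1 → posterior Beta(15, 8)
obs 13: x=0 → posterior Beta(15, 9)
obs 14: x=0 → posterior Beta(15, 10)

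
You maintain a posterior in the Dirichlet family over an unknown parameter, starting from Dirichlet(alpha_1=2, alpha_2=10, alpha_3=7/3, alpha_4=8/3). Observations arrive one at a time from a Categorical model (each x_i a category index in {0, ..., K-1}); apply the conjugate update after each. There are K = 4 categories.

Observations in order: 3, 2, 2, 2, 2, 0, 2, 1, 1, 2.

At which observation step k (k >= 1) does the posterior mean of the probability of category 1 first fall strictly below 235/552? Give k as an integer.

k = 7

obs 1: x=3 → posterior Dirichlet(2, 10, 7/3, 11/3)
obs 2: x=2 → posterior Dirichlet(2, 10, 10/3, 11/3)
obs 3: x=2 → posterior Dirichlet(2, 10, 13/3, 11/3)
obs 4: x=2 → posterior Dirichlet(2, 10, 16/3, 11/3)
obs 5: x=2 → posterior Dirichlet(2, 10, 19/3, 11/3)
obs 6: x=0 → posterior Dirichlet(3, 10, 19/3, 11/3)
obs 7: x=2 → posterior Dirichlet(3, 10, 22/3, 11/3)
obs 8: x=1 → posterior Dirichlet(3, 11, 22/3, 11/3)
obs 9: x=1 → posterior Dirichlet(3, 12, 22/3, 11/3)
obs 10: x=2 → posterior Dirichlet(3, 12, 25/3, 11/3)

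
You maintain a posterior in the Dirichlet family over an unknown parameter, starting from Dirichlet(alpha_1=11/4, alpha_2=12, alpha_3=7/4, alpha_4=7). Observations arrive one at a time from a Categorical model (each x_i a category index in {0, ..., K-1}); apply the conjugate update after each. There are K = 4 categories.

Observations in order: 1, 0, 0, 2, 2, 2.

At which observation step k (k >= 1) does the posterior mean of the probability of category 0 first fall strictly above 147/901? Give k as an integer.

obs 1: x=1 → posterior Dirichlet(11/4, 13, 7/4, 7)
obs 2: x=0 → posterior Dirichlet(15/4, 13, 7/4, 7)
obs 3: x=0 → posterior Dirichlet(19/4, 13, 7/4, 7)
obs 4: x=2 → posterior Dirichlet(19/4, 13, 11/4, 7)
obs 5: x=2 → posterior Dirichlet(19/4, 13, 15/4, 7)
obs 6: x=2 → posterior Dirichlet(19/4, 13, 19/4, 7)

k = 3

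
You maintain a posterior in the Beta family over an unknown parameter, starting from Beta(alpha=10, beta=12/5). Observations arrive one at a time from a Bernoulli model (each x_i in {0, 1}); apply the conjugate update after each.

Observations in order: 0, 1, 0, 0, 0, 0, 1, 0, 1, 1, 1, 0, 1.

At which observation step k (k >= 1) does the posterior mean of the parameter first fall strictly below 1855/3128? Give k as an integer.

k = 8

obs 1: x=0 → posterior Beta(10, 17/5)
obs 2: x=1 → posterior Beta(11, 17/5)
obs 3: x=0 → posterior Beta(11, 22/5)
obs 4: x=0 → posterior Beta(11, 27/5)
obs 5: x=0 → posterior Beta(11, 32/5)
obs 6: x=0 → posterior Beta(11, 37/5)
obs 7: x=1 → posterior Beta(12, 37/5)
obs 8: x=0 → posterior Beta(12, 42/5)
obs 9: x=1 → posterior Beta(13, 42/5)
obs 10: x=1 → posterior Beta(14, 42/5)
obs 11: x=1 → posterior Beta(15, 42/5)
obs 12: x=0 → posterior Beta(15, 47/5)
obs 13: x=1 → posterior Beta(16, 47/5)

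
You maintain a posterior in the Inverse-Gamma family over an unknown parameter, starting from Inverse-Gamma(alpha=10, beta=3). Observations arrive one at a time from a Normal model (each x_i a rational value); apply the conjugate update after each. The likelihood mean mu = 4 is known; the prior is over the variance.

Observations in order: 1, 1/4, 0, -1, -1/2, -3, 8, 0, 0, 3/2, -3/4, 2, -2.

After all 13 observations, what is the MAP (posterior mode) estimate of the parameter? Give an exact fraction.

2049/280

obs 1: x=1 → posterior Inverse-Gamma(21/2, 15/2)
obs 2: x=1/4 → posterior Inverse-Gamma(11, 465/32)
obs 3: x=0 → posterior Inverse-Gamma(23/2, 721/32)
obs 4: x=-1 → posterior Inverse-Gamma(12, 1121/32)
obs 5: x=-1/2 → posterior Inverse-Gamma(25/2, 1445/32)
obs 6: x=-3 → posterior Inverse-Gamma(13, 2229/32)
obs 7: x=8 → posterior Inverse-Gamma(27/2, 2485/32)
obs 8: x=0 → posterior Inverse-Gamma(14, 2741/32)
obs 9: x=0 → posterior Inverse-Gamma(29/2, 2997/32)
obs 10: x=3/2 → posterior Inverse-Gamma(15, 3097/32)
obs 11: x=-3/4 → posterior Inverse-Gamma(31/2, 1729/16)
obs 12: x=2 → posterior Inverse-Gamma(16, 1761/16)
obs 13: x=-2 → posterior Inverse-Gamma(33/2, 2049/16)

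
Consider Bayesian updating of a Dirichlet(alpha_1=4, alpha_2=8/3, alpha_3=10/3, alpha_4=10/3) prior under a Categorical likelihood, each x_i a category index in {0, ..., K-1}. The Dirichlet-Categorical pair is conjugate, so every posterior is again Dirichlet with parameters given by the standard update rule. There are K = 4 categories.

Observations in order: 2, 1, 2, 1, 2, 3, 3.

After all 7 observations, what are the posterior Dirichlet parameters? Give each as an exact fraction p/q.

alpha_1=4, alpha_2=14/3, alpha_3=19/3, alpha_4=16/3

obs 1: x=2 → posterior Dirichlet(4, 8/3, 13/3, 10/3)
obs 2: x=1 → posterior Dirichlet(4, 11/3, 13/3, 10/3)
obs 3: x=2 → posterior Dirichlet(4, 11/3, 16/3, 10/3)
obs 4: x=1 → posterior Dirichlet(4, 14/3, 16/3, 10/3)
obs 5: x=2 → posterior Dirichlet(4, 14/3, 19/3, 10/3)
obs 6: x=3 → posterior Dirichlet(4, 14/3, 19/3, 13/3)
obs 7: x=3 → posterior Dirichlet(4, 14/3, 19/3, 16/3)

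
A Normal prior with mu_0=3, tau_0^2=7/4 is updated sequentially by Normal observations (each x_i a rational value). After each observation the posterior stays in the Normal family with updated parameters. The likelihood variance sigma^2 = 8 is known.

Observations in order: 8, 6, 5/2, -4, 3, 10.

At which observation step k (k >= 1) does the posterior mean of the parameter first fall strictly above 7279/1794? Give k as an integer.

obs 1: x=8 → posterior Normal(152/39, 56/39)
obs 2: x=6 → posterior Normal(97/23, 28/23)
obs 3: x=5/2 → posterior Normal(423/106, 56/53)
obs 4: x=-4 → posterior Normal(367/120, 14/15)
obs 5: x=3 → posterior Normal(409/134, 56/67)
obs 6: x=10 → posterior Normal(549/148, 28/37)

k = 2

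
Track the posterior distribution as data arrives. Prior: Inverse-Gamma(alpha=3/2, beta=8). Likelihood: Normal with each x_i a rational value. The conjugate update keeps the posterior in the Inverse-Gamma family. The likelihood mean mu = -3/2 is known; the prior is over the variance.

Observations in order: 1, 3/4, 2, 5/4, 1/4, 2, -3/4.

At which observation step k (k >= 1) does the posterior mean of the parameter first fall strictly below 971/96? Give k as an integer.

obs 1: x=1 → posterior Inverse-Gamma(2, 89/8)
obs 2: x=3/4 → posterior Inverse-Gamma(5/2, 437/32)
obs 3: x=2 → posterior Inverse-Gamma(3, 633/32)
obs 4: x=5/4 → posterior Inverse-Gamma(7/2, 377/16)
obs 5: x=1/4 → posterior Inverse-Gamma(4, 803/32)
obs 6: x=2 → posterior Inverse-Gamma(9/2, 999/32)
obs 7: x=-3/4 → posterior Inverse-Gamma(5, 63/2)

k = 2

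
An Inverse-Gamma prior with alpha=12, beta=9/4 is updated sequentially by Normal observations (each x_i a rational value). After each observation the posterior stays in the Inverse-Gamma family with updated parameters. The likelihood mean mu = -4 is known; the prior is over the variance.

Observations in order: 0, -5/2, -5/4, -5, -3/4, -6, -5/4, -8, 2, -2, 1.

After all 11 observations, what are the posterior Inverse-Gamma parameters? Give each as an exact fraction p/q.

alpha=35/2, beta=2151/32

obs 1: x=0 → posterior Inverse-Gamma(25/2, 41/4)
obs 2: x=-5/2 → posterior Inverse-Gamma(13, 91/8)
obs 3: x=-5/4 → posterior Inverse-Gamma(27/2, 485/32)
obs 4: x=-5 → posterior Inverse-Gamma(14, 501/32)
obs 5: x=-3/4 → posterior Inverse-Gamma(29/2, 335/16)
obs 6: x=-6 → posterior Inverse-Gamma(15, 367/16)
obs 7: x=-5/4 → posterior Inverse-Gamma(31/2, 855/32)
obs 8: x=-8 → posterior Inverse-Gamma(16, 1111/32)
obs 9: x=2 → posterior Inverse-Gamma(33/2, 1687/32)
obs 10: x=-2 → posterior Inverse-Gamma(17, 1751/32)
obs 11: x=1 → posterior Inverse-Gamma(35/2, 2151/32)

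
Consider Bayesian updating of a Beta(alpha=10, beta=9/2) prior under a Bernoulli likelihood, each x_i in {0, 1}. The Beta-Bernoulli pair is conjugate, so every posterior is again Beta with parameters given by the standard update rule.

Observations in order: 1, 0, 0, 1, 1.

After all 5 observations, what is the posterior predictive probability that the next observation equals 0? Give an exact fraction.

obs 1: x=1 → posterior Beta(11, 9/2)
obs 2: x=0 → posterior Beta(11, 11/2)
obs 3: x=0 → posterior Beta(11, 13/2)
obs 4: x=1 → posterior Beta(12, 13/2)
obs 5: x=1 → posterior Beta(13, 13/2)

1/3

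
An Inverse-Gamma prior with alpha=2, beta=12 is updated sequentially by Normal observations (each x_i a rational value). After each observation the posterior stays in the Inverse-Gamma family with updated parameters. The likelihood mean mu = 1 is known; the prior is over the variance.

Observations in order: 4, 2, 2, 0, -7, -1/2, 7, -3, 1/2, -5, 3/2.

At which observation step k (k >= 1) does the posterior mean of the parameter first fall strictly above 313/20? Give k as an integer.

k = 10

obs 1: x=4 → posterior Inverse-Gamma(5/2, 33/2)
obs 2: x=2 → posterior Inverse-Gamma(3, 17)
obs 3: x=2 → posterior Inverse-Gamma(7/2, 35/2)
obs 4: x=0 → posterior Inverse-Gamma(4, 18)
obs 5: x=-7 → posterior Inverse-Gamma(9/2, 50)
obs 6: x=-1/2 → posterior Inverse-Gamma(5, 409/8)
obs 7: x=7 → posterior Inverse-Gamma(11/2, 553/8)
obs 8: x=-3 → posterior Inverse-Gamma(6, 617/8)
obs 9: x=1/2 → posterior Inverse-Gamma(13/2, 309/4)
obs 10: x=-5 → posterior Inverse-Gamma(7, 381/4)
obs 11: x=3/2 → posterior Inverse-Gamma(15/2, 763/8)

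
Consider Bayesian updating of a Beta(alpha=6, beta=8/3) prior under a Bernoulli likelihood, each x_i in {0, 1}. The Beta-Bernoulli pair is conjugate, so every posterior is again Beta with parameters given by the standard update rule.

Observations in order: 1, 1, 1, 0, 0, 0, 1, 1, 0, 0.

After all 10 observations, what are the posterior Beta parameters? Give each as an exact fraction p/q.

alpha=11, beta=23/3

obs 1: x=1 → posterior Beta(7, 8/3)
obs 2: x=1 → posterior Beta(8, 8/3)
obs 3: x=1 → posterior Beta(9, 8/3)
obs 4: x=0 → posterior Beta(9, 11/3)
obs 5: x=0 → posterior Beta(9, 14/3)
obs 6: x=0 → posterior Beta(9, 17/3)
obs 7: x=1 → posterior Beta(10, 17/3)
obs 8: x=1 → posterior Beta(11, 17/3)
obs 9: x=0 → posterior Beta(11, 20/3)
obs 10: x=0 → posterior Beta(11, 23/3)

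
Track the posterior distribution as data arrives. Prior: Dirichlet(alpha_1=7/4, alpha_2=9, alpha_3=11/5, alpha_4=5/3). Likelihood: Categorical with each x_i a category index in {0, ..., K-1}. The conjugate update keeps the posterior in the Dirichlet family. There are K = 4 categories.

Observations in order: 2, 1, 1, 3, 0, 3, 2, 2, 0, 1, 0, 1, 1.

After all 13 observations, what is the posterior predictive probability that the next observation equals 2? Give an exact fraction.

312/1657

obs 1: x=2 → posterior Dirichlet(7/4, 9, 16/5, 5/3)
obs 2: x=1 → posterior Dirichlet(7/4, 10, 16/5, 5/3)
obs 3: x=1 → posterior Dirichlet(7/4, 11, 16/5, 5/3)
obs 4: x=3 → posterior Dirichlet(7/4, 11, 16/5, 8/3)
obs 5: x=0 → posterior Dirichlet(11/4, 11, 16/5, 8/3)
obs 6: x=3 → posterior Dirichlet(11/4, 11, 16/5, 11/3)
obs 7: x=2 → posterior Dirichlet(11/4, 11, 21/5, 11/3)
obs 8: x=2 → posterior Dirichlet(11/4, 11, 26/5, 11/3)
obs 9: x=0 → posterior Dirichlet(15/4, 11, 26/5, 11/3)
obs 10: x=1 → posterior Dirichlet(15/4, 12, 26/5, 11/3)
obs 11: x=0 → posterior Dirichlet(19/4, 12, 26/5, 11/3)
obs 12: x=1 → posterior Dirichlet(19/4, 13, 26/5, 11/3)
obs 13: x=1 → posterior Dirichlet(19/4, 14, 26/5, 11/3)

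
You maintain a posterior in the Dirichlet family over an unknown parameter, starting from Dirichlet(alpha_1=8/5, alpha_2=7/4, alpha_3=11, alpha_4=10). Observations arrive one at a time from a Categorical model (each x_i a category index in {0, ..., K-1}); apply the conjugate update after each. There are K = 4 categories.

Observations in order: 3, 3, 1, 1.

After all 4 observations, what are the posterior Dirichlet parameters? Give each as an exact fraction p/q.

alpha_1=8/5, alpha_2=15/4, alpha_3=11, alpha_4=12

obs 1: x=3 → posterior Dirichlet(8/5, 7/4, 11, 11)
obs 2: x=3 → posterior Dirichlet(8/5, 7/4, 11, 12)
obs 3: x=1 → posterior Dirichlet(8/5, 11/4, 11, 12)
obs 4: x=1 → posterior Dirichlet(8/5, 15/4, 11, 12)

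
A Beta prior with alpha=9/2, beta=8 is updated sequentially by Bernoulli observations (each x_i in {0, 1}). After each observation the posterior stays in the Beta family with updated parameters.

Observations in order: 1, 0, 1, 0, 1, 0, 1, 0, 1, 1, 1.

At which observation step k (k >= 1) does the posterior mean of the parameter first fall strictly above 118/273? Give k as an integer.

k = 7

obs 1: x=1 → posterior Beta(11/2, 8)
obs 2: x=0 → posterior Beta(11/2, 9)
obs 3: x=1 → posterior Beta(13/2, 9)
obs 4: x=0 → posterior Beta(13/2, 10)
obs 5: x=1 → posterior Beta(15/2, 10)
obs 6: x=0 → posterior Beta(15/2, 11)
obs 7: x=1 → posterior Beta(17/2, 11)
obs 8: x=0 → posterior Beta(17/2, 12)
obs 9: x=1 → posterior Beta(19/2, 12)
obs 10: x=1 → posterior Beta(21/2, 12)
obs 11: x=1 → posterior Beta(23/2, 12)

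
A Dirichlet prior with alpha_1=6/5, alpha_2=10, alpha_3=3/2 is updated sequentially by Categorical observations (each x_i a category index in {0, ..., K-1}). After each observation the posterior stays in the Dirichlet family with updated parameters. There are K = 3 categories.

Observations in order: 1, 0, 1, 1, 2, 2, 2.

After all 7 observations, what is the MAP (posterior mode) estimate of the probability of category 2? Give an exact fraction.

obs 1: x=1 → posterior Dirichlet(6/5, 11, 3/2)
obs 2: x=0 → posterior Dirichlet(11/5, 11, 3/2)
obs 3: x=1 → posterior Dirichlet(11/5, 12, 3/2)
obs 4: x=1 → posterior Dirichlet(11/5, 13, 3/2)
obs 5: x=2 → posterior Dirichlet(11/5, 13, 5/2)
obs 6: x=2 → posterior Dirichlet(11/5, 13, 7/2)
obs 7: x=2 → posterior Dirichlet(11/5, 13, 9/2)

35/167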